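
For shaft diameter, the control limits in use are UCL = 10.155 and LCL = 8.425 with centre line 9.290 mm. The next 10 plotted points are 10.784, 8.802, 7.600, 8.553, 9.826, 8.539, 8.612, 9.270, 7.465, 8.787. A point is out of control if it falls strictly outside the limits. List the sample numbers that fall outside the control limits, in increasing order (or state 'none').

Compare each point to [8.425, 10.155]: sample 1 = 10.784 > UCL; sample 3 = 7.600 < LCL; sample 9 = 7.465 < LCL.

1, 3, 9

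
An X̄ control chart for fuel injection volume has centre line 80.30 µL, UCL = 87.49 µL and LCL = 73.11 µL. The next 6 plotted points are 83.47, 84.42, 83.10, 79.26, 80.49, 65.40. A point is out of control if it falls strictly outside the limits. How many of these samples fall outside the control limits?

1

Compare each point to [73.11, 87.49]: sample 6 = 65.40 < LCL.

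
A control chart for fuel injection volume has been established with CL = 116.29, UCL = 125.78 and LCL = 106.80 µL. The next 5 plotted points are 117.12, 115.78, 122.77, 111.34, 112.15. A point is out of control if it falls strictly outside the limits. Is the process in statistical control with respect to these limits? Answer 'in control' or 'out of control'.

in control

All 5 points lie within [106.80, 125.78].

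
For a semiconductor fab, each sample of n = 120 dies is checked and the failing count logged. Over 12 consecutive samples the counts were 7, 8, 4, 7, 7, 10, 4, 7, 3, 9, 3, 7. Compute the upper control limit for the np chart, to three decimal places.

13.681

p̄ = Σdᵢ / (k·n) = 76 / (12 × 120) = 0.05278
UCL = np̄ + 3·√(np̄(1−p̄)) = 6.3333 + 3 × √(6.3333×0.94722) = 6.3333 + 3 × 2.4493 = 13.6812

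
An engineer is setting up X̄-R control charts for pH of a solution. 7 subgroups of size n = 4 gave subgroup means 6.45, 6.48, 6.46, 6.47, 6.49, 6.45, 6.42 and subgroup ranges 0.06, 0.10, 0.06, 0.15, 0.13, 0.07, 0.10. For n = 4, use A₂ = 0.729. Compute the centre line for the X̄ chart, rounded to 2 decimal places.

X̄̄ = (6.45 + 6.48 + 6.46 + 6.47 + 6.49 + 6.45 + 6.42) / 7 = 45.2200 / 7 = 6.4600
CL = X̄̄ = 6.4600

6.46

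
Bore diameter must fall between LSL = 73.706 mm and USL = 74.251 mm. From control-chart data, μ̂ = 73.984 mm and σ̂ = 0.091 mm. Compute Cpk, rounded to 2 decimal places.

0.98

Cpu = (USL − μ̂) / (3σ̂) = (74.251 − 73.984) / (3 × 0.091) = 0.9780; Cpl = (μ̂ − LSL) / (3σ̂) = (73.984 − 73.706) / (3 × 0.091) = 1.0183; Cpk = min(Cpu, Cpl) = 0.9780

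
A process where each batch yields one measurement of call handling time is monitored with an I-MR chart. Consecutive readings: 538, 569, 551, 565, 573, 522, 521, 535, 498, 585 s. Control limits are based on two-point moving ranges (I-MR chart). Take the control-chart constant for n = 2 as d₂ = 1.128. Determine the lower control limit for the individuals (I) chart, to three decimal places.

X̄ = (538 + 569 + 551 + 565 + 573 + 522 + 521 + 535 + 498 + 585) / 10 = 545.7000
Moving ranges: 31, 18, 14, 8, 51, 1, 14, 37, 87; M̄R̄ = 261.0000 / 9 = 29.0000
LCL = X̄ − 3·M̄R̄/d₂ = 545.7000 − 3 × 29.0000 / 1.128 = 468.5723

468.572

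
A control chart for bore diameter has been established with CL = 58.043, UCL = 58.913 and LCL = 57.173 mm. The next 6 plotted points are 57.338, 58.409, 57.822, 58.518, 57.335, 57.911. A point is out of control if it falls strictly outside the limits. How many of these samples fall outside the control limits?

All 6 points lie within [57.173, 58.913].

0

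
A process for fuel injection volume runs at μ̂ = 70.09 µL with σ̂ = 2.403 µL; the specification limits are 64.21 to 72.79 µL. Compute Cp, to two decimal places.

0.60

Cp = (USL − LSL) / (6σ̂) = (72.79 − 64.21) / (6 × 2.403) = 8.5800 / 14.4180 = 0.5951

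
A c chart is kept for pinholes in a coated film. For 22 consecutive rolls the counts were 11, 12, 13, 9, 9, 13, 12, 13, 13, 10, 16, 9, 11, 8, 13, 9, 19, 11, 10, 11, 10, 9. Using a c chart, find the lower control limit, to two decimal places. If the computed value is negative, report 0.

c̄ = (11 + 12 + 13 + 9 + 9 + 13 + 12 + 13 + 13 + 10 + 16 + 9 + 11 + 8 + 13 + 9 + 19 + 11 + 10 + 11 + 10 + 9) / 22 = 251 / 22 = 11.4091
LCL = c̄ − 3√c̄ = 11.4091 − 3 × 3.3777 = 1.2759

1.28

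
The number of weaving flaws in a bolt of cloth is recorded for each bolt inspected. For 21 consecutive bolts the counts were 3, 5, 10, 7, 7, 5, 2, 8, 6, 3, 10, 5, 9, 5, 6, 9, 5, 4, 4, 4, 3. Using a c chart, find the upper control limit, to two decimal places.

c̄ = (3 + 5 + 10 + 7 + 7 + 5 + 2 + 8 + 6 + 3 + 10 + 5 + 9 + 5 + 6 + 9 + 5 + 4 + 4 + 4 + 3) / 21 = 120 / 21 = 5.7143
UCL = c̄ + 3√c̄ = 5.7143 + 3 × √5.7143 = 5.7143 + 3 × 2.3905 = 12.8857

12.89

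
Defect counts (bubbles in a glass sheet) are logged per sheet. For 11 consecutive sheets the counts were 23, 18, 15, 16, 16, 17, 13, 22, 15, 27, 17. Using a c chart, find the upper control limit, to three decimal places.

c̄ = (23 + 18 + 15 + 16 + 16 + 17 + 13 + 22 + 15 + 27 + 17) / 11 = 199 / 11 = 18.0909
UCL = c̄ + 3√c̄ = 18.0909 + 3 × √18.0909 = 18.0909 + 3 × 4.2533 = 30.8509

30.851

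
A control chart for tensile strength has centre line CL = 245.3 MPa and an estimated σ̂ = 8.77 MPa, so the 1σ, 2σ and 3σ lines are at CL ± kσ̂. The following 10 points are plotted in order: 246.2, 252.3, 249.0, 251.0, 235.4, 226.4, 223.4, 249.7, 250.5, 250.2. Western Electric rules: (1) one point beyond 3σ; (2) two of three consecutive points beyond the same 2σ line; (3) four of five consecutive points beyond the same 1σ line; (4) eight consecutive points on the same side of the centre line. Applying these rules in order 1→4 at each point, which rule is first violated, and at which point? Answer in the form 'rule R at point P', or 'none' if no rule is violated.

rule 2 at point 7

Zone of each point (C = within 1σ̂, B = 1σ̂–2σ̂, A = 2σ̂–3σ̂, * = beyond 3σ̂; sign = side of CL): 1:+C, 2:+C, 3:+C, 4:+C, 5:-B, 6:-A, 7:-A, 8:+C, 9:+C, 10:+C
Rule 2 (two of three consecutive points beyond the same 2σ limit) is satisfied at point 7.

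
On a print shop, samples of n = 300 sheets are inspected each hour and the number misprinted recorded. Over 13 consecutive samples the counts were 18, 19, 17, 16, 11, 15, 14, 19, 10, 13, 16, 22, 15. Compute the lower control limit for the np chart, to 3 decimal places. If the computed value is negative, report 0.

p̄ = Σdᵢ / (k·n) = 205 / (13 × 300) = 0.05256
LCL = np̄ − 3·√(np̄(1−p̄)) = 15.7692 − 3 × 3.8653 = 4.1734

4.173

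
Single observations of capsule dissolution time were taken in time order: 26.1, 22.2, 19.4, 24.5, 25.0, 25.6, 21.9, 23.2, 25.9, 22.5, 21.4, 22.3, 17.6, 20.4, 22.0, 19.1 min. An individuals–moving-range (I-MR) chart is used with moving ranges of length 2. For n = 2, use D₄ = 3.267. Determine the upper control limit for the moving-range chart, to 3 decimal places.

8.276

Moving ranges: 3.9, 2.8, 5.1, 0.5, 0.6, 3.7, 1.3, 2.7, 3.4, 1.1, 0.9, 4.7, 2.8, 1.6, 2.9; M̄R̄ = 38.0000 / 15 = 2.5333
UCL_MR = D₄·M̄R̄ = 3.267 × 2.5333 = 8.2764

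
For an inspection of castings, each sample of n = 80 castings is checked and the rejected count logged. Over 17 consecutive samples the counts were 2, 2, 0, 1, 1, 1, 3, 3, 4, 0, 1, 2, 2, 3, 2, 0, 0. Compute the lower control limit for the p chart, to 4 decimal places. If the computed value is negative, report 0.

0.0000

p̄ = Σdᵢ / (k·n) = 27 / (17 × 80) = 0.01985
LCL = p̄ − 3·√(p̄(1−p̄)/n) = 0.01985 − 3 × 0.01560 = -0.02694 → 0 (negative, so LCL = 0)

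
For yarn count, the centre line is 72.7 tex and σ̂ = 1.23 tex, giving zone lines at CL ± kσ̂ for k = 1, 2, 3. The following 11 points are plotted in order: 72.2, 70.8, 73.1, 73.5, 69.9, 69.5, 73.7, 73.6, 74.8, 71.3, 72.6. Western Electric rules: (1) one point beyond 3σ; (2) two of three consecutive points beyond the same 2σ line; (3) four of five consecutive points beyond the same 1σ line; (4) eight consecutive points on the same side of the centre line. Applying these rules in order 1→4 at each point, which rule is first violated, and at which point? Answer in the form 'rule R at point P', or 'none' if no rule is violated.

rule 2 at point 6

Zone of each point (C = within 1σ̂, B = 1σ̂–2σ̂, A = 2σ̂–3σ̂, * = beyond 3σ̂; sign = side of CL): 1:-C, 2:-B, 3:+C, 4:+C, 5:-A, 6:-A, 7:+C, 8:+C, 9:+B, 10:-B, 11:-C
Rule 2 (two of three consecutive points beyond the same 2σ limit) is satisfied at point 6.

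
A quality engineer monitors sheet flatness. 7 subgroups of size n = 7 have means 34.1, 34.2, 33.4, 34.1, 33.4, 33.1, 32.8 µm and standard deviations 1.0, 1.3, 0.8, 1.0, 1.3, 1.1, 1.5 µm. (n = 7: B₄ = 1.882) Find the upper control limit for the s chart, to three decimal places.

s̄ = (1.0 + 1.3 + 0.8 + 1.0 + 1.3 + 1.1 + 1.5) / 7 = 1.1429
UCL_s = B₄·s̄ = 1.882 × 1.1429 = 2.1509

2.151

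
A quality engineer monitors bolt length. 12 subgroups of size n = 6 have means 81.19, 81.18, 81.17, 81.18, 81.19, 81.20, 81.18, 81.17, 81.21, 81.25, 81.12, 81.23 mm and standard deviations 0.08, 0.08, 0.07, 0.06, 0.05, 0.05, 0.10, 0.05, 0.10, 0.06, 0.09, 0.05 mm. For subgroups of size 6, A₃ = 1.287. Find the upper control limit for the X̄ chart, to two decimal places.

X̄̄ = (81.19 + 81.18 + 81.17 + 81.18 + 81.19 + 81.20 + 81.18 + 81.17 + 81.21 + 81.25 + 81.12 + 81.23) / 12 = 81.1892
s̄ = (0.08 + 0.08 + 0.07 + 0.06 + 0.05 + 0.05 + 0.10 + 0.05 + 0.10 + 0.06 + 0.09 + 0.05) / 12 = 0.0700
UCL = X̄̄ + A₃·s̄ = 81.1892 + 1.287 × 0.0700 = 81.2793

81.28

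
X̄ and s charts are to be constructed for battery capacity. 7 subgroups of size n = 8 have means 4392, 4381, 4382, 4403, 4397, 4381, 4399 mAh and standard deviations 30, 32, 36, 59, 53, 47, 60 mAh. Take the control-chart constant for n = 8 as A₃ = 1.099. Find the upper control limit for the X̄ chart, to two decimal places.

X̄̄ = (4392 + 4381 + 4382 + 4403 + 4397 + 4381 + 4399) / 7 = 4390.7143
s̄ = (30 + 32 + 36 + 59 + 53 + 47 + 60) / 7 = 45.2857
UCL = X̄̄ + A₃·s̄ = 4390.7143 + 1.099 × 45.2857 = 4440.4833

4440.48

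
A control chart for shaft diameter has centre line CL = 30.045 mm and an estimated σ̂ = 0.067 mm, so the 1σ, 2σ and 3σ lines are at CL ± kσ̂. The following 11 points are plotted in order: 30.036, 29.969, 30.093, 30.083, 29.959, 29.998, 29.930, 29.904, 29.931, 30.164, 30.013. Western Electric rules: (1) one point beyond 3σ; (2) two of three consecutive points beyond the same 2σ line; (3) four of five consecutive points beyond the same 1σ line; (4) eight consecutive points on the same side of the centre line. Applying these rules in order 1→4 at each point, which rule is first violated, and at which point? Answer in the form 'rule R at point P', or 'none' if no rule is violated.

rule 3 at point 9

Zone of each point (C = within 1σ̂, B = 1σ̂–2σ̂, A = 2σ̂–3σ̂, * = beyond 3σ̂; sign = side of CL): 1:-C, 2:-B, 3:+C, 4:+C, 5:-B, 6:-C, 7:-B, 8:-A, 9:-B, 10:+B, 11:-C
Rule 3 (four of five consecutive points beyond the same 1σ limit) is satisfied at point 9.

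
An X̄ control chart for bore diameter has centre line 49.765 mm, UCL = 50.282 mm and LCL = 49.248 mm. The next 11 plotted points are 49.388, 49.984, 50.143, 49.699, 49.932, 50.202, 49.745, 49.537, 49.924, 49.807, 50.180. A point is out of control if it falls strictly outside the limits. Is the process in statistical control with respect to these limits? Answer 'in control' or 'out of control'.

in control

All 11 points lie within [49.248, 50.282].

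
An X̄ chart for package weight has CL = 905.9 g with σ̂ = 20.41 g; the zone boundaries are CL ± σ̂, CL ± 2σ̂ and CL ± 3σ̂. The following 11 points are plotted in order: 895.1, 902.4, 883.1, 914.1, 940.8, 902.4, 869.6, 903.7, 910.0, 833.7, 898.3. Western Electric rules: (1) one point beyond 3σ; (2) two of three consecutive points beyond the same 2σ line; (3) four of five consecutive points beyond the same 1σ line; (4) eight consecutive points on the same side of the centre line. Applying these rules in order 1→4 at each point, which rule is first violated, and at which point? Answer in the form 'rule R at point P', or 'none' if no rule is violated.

Zone of each point (C = within 1σ̂, B = 1σ̂–2σ̂, A = 2σ̂–3σ̂, * = beyond 3σ̂; sign = side of CL): 1:-C, 2:-C, 3:-B, 4:+C, 5:+B, 6:-C, 7:-B, 8:-C, 9:+C, 10:-*, 11:-C
Rule 1 (one point beyond the 3σ limits) is satisfied at point 10.

rule 1 at point 10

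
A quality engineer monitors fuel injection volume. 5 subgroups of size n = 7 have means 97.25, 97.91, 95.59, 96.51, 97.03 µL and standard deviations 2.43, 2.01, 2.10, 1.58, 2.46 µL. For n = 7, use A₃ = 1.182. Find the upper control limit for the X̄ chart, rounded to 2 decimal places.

X̄̄ = (97.25 + 97.91 + 95.59 + 96.51 + 97.03) / 5 = 96.8580
s̄ = (2.43 + 2.01 + 2.10 + 1.58 + 2.46) / 5 = 2.1160
UCL = X̄̄ + A₃·s̄ = 96.8580 + 1.182 × 2.1160 = 99.3591

99.36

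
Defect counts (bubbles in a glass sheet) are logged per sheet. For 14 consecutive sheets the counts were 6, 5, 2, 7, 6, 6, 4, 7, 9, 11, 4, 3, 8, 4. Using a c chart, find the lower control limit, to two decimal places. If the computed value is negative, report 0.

0.00

c̄ = (6 + 5 + 2 + 7 + 6 + 6 + 4 + 7 + 9 + 11 + 4 + 3 + 8 + 4) / 14 = 82 / 14 = 5.8571
LCL = c̄ − 3√c̄ = 5.8571 − 3 × 2.4202 = -1.4033 → 0 (cannot be negative)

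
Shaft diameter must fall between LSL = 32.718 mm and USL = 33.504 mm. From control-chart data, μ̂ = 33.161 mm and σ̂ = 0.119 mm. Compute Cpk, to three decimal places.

Cpu = (USL − μ̂) / (3σ̂) = (33.504 − 33.161) / (3 × 0.119) = 0.9608; Cpl = (μ̂ − LSL) / (3σ̂) = (33.161 − 32.718) / (3 × 0.119) = 1.2409; Cpk = min(Cpu, Cpl) = 0.9608

0.961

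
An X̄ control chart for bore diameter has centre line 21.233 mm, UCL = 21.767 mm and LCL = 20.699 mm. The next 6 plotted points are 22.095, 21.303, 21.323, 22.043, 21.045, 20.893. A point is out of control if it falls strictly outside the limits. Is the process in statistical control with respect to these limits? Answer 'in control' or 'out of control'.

Compare each point to [20.699, 21.767]: sample 1 = 22.095 > UCL; sample 4 = 22.043 > UCL.

out of control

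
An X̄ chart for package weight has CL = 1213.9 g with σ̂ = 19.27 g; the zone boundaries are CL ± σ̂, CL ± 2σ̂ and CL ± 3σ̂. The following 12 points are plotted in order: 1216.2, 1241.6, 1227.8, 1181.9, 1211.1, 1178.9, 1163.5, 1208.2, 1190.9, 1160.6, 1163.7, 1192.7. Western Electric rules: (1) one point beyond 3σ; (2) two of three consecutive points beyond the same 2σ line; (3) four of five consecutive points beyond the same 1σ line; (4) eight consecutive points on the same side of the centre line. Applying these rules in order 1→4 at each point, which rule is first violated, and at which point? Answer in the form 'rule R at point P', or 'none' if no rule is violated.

Zone of each point (C = within 1σ̂, B = 1σ̂–2σ̂, A = 2σ̂–3σ̂, * = beyond 3σ̂; sign = side of CL): 1:+C, 2:+B, 3:+C, 4:-B, 5:-C, 6:-B, 7:-A, 8:-C, 9:-B, 10:-A, 11:-A, 12:-B
Rule 3 (four of five consecutive points beyond the same 1σ limit) is satisfied at point 10.

rule 3 at point 10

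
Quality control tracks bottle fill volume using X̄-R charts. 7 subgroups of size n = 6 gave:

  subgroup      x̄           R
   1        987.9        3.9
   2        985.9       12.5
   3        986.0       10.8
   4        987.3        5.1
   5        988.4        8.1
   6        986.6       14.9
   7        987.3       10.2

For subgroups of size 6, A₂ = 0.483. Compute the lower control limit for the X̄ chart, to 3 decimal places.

X̄̄ = (987.9 + 985.9 + 986.0 + 987.3 + 988.4 + 986.6 + 987.3) / 7 = 6909.4000 / 7 = 987.0571
R̄ = (3.9 + 12.5 + 10.8 + 5.1 + 8.1 + 14.9 + 10.2) / 7 = 65.5000 / 7 = 9.3571
LCL = X̄̄ − A₂·R̄ = 987.0571 − 0.483 × 9.3571 = 982.5376

982.538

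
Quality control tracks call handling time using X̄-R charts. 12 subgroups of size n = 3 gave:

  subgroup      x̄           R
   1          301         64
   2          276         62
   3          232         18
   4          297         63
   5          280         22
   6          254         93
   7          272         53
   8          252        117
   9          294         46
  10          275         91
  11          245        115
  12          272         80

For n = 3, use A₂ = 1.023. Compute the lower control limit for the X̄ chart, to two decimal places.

X̄̄ = (301 + 276 + 232 + 297 + 280 + 254 + 272 + 252 + 294 + 275 + 245 + 272) / 12 = 3250.0000 / 12 = 270.8333
R̄ = (64 + 62 + 18 + 63 + 22 + 93 + 53 + 117 + 46 + 91 + 115 + 80) / 12 = 824.0000 / 12 = 68.6667
LCL = X̄̄ − A₂·R̄ = 270.8333 − 1.023 × 68.6667 = 200.5873

200.59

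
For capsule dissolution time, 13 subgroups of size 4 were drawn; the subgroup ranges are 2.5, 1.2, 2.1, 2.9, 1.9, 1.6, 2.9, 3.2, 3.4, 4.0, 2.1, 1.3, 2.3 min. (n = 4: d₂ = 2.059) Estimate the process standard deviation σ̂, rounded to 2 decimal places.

R̄ = (2.5 + 1.2 + 2.1 + 2.9 + 1.9 + 1.6 + 2.9 + 3.2 + 3.4 + 4.0 + 2.1 + 1.3 + 2.3) / 13 = 2.4154
σ̂ = R̄ / d₂ = 2.4154 / 2.059 = 1.1731

1.17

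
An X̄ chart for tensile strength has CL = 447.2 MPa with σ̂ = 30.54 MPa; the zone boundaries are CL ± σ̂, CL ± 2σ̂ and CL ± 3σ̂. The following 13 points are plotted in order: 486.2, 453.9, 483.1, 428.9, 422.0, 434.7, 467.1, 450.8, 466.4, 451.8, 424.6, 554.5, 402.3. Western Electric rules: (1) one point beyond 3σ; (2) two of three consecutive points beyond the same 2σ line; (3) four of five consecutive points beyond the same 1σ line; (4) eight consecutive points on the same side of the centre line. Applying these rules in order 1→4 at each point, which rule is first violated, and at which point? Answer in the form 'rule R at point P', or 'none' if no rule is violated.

Zone of each point (C = within 1σ̂, B = 1σ̂–2σ̂, A = 2σ̂–3σ̂, * = beyond 3σ̂; sign = side of CL): 1:+B, 2:+C, 3:+B, 4:-C, 5:-C, 6:-C, 7:+C, 8:+C, 9:+C, 10:+C, 11:-C, 12:+*, 13:-B
Rule 1 (one point beyond the 3σ limits) is satisfied at point 12.

rule 1 at point 12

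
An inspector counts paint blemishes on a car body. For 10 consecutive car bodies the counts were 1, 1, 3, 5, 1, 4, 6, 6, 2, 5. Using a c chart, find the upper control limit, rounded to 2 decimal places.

c̄ = (1 + 1 + 3 + 5 + 1 + 4 + 6 + 6 + 2 + 5) / 10 = 34 / 10 = 3.4000
UCL = c̄ + 3√c̄ = 3.4000 + 3 × √3.4000 = 3.4000 + 3 × 1.8439 = 8.9317

8.93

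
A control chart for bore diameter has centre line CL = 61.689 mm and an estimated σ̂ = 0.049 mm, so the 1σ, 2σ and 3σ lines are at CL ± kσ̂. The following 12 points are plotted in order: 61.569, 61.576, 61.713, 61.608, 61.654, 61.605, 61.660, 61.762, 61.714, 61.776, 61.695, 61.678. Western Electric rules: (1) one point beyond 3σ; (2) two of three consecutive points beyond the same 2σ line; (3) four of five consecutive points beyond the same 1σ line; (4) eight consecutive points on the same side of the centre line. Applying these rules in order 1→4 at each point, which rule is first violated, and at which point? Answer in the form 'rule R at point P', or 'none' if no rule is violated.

rule 2 at point 2

Zone of each point (C = within 1σ̂, B = 1σ̂–2σ̂, A = 2σ̂–3σ̂, * = beyond 3σ̂; sign = side of CL): 1:-A, 2:-A, 3:+C, 4:-B, 5:-C, 6:-B, 7:-C, 8:+B, 9:+C, 10:+B, 11:+C, 12:-C
Rule 2 (two of three consecutive points beyond the same 2σ limit) is satisfied at point 2.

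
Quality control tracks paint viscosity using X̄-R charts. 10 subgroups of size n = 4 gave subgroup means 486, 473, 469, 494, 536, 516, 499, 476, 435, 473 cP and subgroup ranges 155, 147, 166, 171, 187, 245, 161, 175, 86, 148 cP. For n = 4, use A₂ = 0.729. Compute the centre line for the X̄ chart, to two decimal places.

X̄̄ = (486 + 473 + 469 + 494 + 536 + 516 + 499 + 476 + 435 + 473) / 10 = 4857.0000 / 10 = 485.7000
CL = X̄̄ = 485.7000

485.70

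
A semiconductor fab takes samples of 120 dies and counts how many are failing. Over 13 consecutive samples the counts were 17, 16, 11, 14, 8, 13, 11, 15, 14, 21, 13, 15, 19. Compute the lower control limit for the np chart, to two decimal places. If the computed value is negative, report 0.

p̄ = Σdᵢ / (k·n) = 187 / (13 × 120) = 0.11987
LCL = np̄ − 3·√(np̄(1−p̄)) = 14.3846 − 3 × 3.5581 = 3.7102

3.71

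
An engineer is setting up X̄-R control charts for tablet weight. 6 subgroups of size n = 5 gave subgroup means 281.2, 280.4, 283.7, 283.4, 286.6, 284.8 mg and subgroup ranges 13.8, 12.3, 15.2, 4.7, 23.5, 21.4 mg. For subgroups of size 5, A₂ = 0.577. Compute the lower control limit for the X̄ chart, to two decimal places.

274.61

X̄̄ = (281.2 + 280.4 + 283.7 + 283.4 + 286.6 + 284.8) / 6 = 1700.1000 / 6 = 283.3500
R̄ = (13.8 + 12.3 + 15.2 + 4.7 + 23.5 + 21.4) / 6 = 90.9000 / 6 = 15.1500
LCL = X̄̄ − A₂·R̄ = 283.3500 − 0.577 × 15.1500 = 274.6084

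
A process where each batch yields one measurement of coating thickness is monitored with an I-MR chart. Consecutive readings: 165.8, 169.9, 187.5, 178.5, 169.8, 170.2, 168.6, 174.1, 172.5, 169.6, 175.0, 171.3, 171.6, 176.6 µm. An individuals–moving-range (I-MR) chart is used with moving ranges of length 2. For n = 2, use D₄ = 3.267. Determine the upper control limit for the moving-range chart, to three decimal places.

16.536

Moving ranges: 4.1, 17.6, 9.0, 8.7, 0.4, 1.6, 5.5, 1.6, 2.9, 5.4, 3.7, 0.3, 5.0; M̄R̄ = 65.8000 / 13 = 5.0615
UCL_MR = D₄·M̄R̄ = 3.267 × 5.0615 = 16.5360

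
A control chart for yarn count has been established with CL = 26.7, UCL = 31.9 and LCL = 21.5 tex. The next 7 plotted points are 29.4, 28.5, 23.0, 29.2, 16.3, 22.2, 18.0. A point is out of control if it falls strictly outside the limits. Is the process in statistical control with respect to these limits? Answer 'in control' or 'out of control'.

Compare each point to [21.5, 31.9]: sample 5 = 16.3 < LCL; sample 7 = 18.0 < LCL.

out of control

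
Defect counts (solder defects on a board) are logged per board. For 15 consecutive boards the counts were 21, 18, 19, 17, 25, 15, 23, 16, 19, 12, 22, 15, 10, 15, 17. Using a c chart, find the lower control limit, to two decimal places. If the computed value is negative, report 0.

5.01

c̄ = (21 + 18 + 19 + 17 + 25 + 15 + 23 + 16 + 19 + 12 + 22 + 15 + 10 + 15 + 17) / 15 = 264 / 15 = 17.6000
LCL = c̄ − 3√c̄ = 17.6000 − 3 × 4.1952 = 5.0143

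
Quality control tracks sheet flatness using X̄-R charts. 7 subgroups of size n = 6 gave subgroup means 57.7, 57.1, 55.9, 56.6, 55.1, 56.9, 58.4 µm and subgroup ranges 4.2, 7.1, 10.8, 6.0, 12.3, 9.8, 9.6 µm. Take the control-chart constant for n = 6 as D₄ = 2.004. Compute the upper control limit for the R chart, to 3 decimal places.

R̄ = (4.2 + 7.1 + 10.8 + 6.0 + 12.3 + 9.8 + 9.6) / 7 = 59.8000 / 7 = 8.5429
UCL_R = D₄·R̄ = 2.004 × 8.5429 = 17.1199

17.120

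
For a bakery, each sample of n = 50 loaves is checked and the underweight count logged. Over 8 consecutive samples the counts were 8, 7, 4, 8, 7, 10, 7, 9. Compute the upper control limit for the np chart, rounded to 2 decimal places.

p̄ = Σdᵢ / (k·n) = 60 / (8 × 50) = 0.15000
UCL = np̄ + 3·√(np̄(1−p̄)) = 7.5000 + 3 × √(7.5000×0.85000) = 7.5000 + 3 × 2.5249 = 15.0746

15.07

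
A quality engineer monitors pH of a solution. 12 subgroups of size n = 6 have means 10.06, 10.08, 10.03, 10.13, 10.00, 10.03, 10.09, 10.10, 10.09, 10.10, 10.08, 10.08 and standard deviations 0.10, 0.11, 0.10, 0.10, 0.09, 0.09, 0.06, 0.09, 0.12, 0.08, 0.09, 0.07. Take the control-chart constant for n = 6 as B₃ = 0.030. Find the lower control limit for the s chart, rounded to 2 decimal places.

s̄ = (0.10 + 0.11 + 0.10 + 0.10 + 0.09 + 0.09 + 0.06 + 0.09 + 0.12 + 0.08 + 0.09 + 0.07) / 12 = 0.0917
LCL_s = B₃·s̄ = 0.030 × 0.0917 = 0.0028

0.00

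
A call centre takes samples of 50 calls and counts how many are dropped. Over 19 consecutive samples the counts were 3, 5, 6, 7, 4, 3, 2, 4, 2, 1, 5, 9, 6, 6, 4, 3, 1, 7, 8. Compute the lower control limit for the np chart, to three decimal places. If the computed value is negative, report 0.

p̄ = Σdᵢ / (k·n) = 86 / (19 × 50) = 0.09053
LCL = np̄ − 3·√(np̄(1−p̄)) = 4.5263 − 3 × 2.0289 = -1.5605 → 0 (negative, so LCL = 0)

0.000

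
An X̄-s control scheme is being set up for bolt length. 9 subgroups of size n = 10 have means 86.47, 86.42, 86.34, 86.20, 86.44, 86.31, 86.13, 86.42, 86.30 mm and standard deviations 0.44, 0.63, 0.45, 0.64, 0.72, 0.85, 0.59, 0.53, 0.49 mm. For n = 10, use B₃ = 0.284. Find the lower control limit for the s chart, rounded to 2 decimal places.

s̄ = (0.44 + 0.63 + 0.45 + 0.64 + 0.72 + 0.85 + 0.59 + 0.53 + 0.49) / 9 = 0.5933
LCL_s = B₃·s̄ = 0.284 × 0.5933 = 0.1685

0.17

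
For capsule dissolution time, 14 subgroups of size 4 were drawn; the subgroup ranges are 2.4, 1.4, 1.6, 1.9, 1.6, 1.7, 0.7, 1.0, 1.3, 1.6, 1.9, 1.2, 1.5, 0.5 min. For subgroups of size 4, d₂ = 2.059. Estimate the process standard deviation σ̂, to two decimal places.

R̄ = (2.4 + 1.4 + 1.6 + 1.9 + 1.6 + 1.7 + 0.7 + 1.0 + 1.3 + 1.6 + 1.9 + 1.2 + 1.5 + 0.5) / 14 = 1.4500
σ̂ = R̄ / d₂ = 1.4500 / 2.059 = 0.7042

0.70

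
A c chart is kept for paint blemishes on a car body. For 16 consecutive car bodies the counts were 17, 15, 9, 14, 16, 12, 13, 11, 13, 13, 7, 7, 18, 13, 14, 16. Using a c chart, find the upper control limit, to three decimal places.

c̄ = (17 + 15 + 9 + 14 + 16 + 12 + 13 + 11 + 13 + 13 + 7 + 7 + 18 + 13 + 14 + 16) / 16 = 208 / 16 = 13.0000
UCL = c̄ + 3√c̄ = 13.0000 + 3 × √13.0000 = 13.0000 + 3 × 3.6056 = 23.8167

23.817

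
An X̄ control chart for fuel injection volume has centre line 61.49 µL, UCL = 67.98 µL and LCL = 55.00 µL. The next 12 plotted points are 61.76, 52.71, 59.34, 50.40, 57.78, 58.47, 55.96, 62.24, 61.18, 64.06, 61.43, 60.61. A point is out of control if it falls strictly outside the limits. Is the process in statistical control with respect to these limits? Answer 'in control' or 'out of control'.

out of control

Compare each point to [55.00, 67.98]: sample 2 = 52.71 < LCL; sample 4 = 50.40 < LCL.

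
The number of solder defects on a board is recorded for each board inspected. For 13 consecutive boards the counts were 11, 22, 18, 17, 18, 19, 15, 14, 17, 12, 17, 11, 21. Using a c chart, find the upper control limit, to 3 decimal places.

28.423

c̄ = (11 + 22 + 18 + 17 + 18 + 19 + 15 + 14 + 17 + 12 + 17 + 11 + 21) / 13 = 212 / 13 = 16.3077
UCL = c̄ + 3√c̄ = 16.3077 + 3 × √16.3077 = 16.3077 + 3 × 4.0383 = 28.4225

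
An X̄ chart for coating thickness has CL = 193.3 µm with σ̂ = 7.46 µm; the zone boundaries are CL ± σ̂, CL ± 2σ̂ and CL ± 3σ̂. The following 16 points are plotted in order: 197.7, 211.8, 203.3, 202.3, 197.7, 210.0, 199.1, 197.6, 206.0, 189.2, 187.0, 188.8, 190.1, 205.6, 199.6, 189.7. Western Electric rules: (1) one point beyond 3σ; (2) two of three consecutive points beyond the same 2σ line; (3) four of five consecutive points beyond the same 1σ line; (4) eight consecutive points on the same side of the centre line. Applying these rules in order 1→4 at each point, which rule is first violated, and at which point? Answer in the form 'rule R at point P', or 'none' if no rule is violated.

rule 3 at point 6

Zone of each point (C = within 1σ̂, B = 1σ̂–2σ̂, A = 2σ̂–3σ̂, * = beyond 3σ̂; sign = side of CL): 1:+C, 2:+A, 3:+B, 4:+B, 5:+C, 6:+A, 7:+C, 8:+C, 9:+B, 10:-C, 11:-C, 12:-C, 13:-C, 14:+B, 15:+C, 16:-C
Rule 3 (four of five consecutive points beyond the same 1σ limit) is satisfied at point 6.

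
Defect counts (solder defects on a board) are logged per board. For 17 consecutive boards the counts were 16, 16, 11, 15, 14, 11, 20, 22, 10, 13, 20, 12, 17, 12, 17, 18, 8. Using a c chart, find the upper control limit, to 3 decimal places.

c̄ = (16 + 16 + 11 + 15 + 14 + 11 + 20 + 22 + 10 + 13 + 20 + 12 + 17 + 12 + 17 + 18 + 8) / 17 = 252 / 17 = 14.8235
UCL = c̄ + 3√c̄ = 14.8235 + 3 × √14.8235 = 14.8235 + 3 × 3.8501 = 26.3739

26.374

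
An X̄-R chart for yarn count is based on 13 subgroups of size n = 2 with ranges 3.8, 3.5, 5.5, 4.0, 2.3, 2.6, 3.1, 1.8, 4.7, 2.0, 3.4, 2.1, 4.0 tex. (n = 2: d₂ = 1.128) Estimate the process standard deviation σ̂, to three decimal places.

R̄ = (3.8 + 3.5 + 5.5 + 4.0 + 2.3 + 2.6 + 3.1 + 1.8 + 4.7 + 2.0 + 3.4 + 2.1 + 4.0) / 13 = 3.2923
σ̂ = R̄ / d₂ = 3.2923 / 1.128 = 2.9187

2.919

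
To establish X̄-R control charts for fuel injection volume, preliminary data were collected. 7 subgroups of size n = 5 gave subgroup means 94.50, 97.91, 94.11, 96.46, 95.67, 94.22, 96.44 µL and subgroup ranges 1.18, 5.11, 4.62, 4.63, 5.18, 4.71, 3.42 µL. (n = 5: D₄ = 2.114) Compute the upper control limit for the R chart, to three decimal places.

R̄ = (1.18 + 5.11 + 4.62 + 4.63 + 5.18 + 4.71 + 3.42) / 7 = 28.8500 / 7 = 4.1214
UCL_R = D₄·R̄ = 2.114 × 4.1214 = 8.7127

8.713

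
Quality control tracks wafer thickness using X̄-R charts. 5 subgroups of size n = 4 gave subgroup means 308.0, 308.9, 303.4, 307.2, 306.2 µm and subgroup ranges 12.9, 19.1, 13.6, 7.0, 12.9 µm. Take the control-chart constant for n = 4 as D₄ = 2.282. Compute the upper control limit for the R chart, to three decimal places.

R̄ = (12.9 + 19.1 + 13.6 + 7.0 + 12.9) / 5 = 65.5000 / 5 = 13.1000
UCL_R = D₄·R̄ = 2.282 × 13.1000 = 29.8942

29.894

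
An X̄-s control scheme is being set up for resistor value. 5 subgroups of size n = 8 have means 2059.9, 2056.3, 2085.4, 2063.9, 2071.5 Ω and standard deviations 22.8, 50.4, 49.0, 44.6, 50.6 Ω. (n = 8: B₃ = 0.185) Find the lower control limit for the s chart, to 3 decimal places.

8.044

s̄ = (22.8 + 50.4 + 49.0 + 44.6 + 50.6) / 5 = 43.4800
LCL_s = B₃·s̄ = 0.185 × 43.4800 = 8.0438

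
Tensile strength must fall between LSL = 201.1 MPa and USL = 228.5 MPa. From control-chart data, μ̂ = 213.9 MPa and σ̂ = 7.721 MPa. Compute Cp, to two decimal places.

0.59

Cp = (USL − LSL) / (6σ̂) = (228.5 − 201.1) / (6 × 7.721) = 27.4000 / 46.3260 = 0.5915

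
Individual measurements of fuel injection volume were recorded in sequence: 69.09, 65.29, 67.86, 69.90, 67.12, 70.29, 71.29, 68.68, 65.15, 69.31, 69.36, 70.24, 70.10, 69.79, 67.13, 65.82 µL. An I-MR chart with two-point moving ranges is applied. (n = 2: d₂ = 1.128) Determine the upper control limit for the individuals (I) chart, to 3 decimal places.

X̄ = (69.09 + 65.29 + 67.86 + 69.90 + 67.12 + 70.29 + 71.29 + 68.68 + 65.15 + 69.31 + 69.36 + 70.24 + 70.10 + 69.79 + 67.13 + 65.82) / 16 = 68.5263
Moving ranges: 3.80, 2.57, 2.04, 2.78, 3.17, 1.00, 2.61, 3.53, 4.16, 0.05, 0.88, 0.14, 0.31, 2.66, 1.31; M̄R̄ = 31.0100 / 15 = 2.0673
UCL = X̄ + 3·M̄R̄/d₂ = 68.5263 + 3 × 2.0673 / 1.128 = 74.0245

74.024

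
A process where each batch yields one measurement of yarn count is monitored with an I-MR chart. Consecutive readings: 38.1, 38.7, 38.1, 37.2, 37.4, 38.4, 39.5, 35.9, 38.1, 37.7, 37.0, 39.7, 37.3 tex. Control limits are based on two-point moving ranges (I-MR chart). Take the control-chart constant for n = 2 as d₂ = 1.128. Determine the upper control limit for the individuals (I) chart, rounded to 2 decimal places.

41.57

X̄ = (38.1 + 38.7 + 38.1 + 37.2 + 37.4 + 38.4 + 39.5 + 35.9 + 38.1 + 37.7 + 37.0 + 39.7 + 37.3) / 13 = 37.9308
Moving ranges: 0.6, 0.6, 0.9, 0.2, 1.0, 1.1, 3.6, 2.2, 0.4, 0.7, 2.7, 2.4; M̄R̄ = 16.4000 / 12 = 1.3667
UCL = X̄ + 3·M̄R̄/d₂ = 37.9308 + 3 × 1.3667 / 1.128 = 41.5655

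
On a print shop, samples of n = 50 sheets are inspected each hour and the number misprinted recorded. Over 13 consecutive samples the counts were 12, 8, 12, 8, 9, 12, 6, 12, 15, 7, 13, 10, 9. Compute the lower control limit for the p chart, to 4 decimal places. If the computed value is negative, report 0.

p̄ = Σdᵢ / (k·n) = 133 / (13 × 50) = 0.20462
LCL = p̄ − 3·√(p̄(1−p̄)/n) = 0.20462 − 3 × 0.05705 = 0.03346

0.0335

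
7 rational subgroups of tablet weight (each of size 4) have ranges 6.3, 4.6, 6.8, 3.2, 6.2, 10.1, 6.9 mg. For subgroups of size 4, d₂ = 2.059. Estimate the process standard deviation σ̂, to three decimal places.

3.060

R̄ = (6.3 + 4.6 + 6.8 + 3.2 + 6.2 + 10.1 + 6.9) / 7 = 6.3000
σ̂ = R̄ / d₂ = 6.3000 / 2.059 = 3.0597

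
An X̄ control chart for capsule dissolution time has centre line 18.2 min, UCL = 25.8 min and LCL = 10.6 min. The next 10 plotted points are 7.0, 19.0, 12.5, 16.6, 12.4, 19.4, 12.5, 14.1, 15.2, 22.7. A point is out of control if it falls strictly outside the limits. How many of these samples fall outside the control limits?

Compare each point to [10.6, 25.8]: sample 1 = 7.0 < LCL.

1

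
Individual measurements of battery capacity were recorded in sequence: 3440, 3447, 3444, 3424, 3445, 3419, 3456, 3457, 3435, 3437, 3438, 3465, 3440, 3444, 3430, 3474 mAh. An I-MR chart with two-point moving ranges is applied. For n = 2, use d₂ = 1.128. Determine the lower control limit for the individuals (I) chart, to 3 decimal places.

X̄ = (3440 + 3447 + 3444 + 3424 + 3445 + 3419 + 3456 + 3457 + 3435 + 3437 + 3438 + 3465 + 3440 + 3444 + 3430 + 3474) / 16 = 3443.4375
Moving ranges: 7, 3, 20, 21, 26, 37, 1, 22, 2, 1, 27, 25, 4, 14, 44; M̄R̄ = 254.0000 / 15 = 16.9333
LCL = X̄ − 3·M̄R̄/d₂ = 3443.4375 − 3 × 16.9333 / 1.128 = 3398.4020

3398.402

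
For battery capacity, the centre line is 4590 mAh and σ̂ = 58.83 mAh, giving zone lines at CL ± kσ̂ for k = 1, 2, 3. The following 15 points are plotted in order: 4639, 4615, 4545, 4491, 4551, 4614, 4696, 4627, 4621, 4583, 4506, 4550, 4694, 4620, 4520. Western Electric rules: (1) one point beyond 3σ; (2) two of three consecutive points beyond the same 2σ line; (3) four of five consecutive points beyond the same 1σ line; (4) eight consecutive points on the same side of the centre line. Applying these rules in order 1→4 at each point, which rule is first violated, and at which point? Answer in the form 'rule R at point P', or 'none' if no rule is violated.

none

Zone of each point (C = within 1σ̂, B = 1σ̂–2σ̂, A = 2σ̂–3σ̂, * = beyond 3σ̂; sign = side of CL): 1:+C, 2:+C, 3:-C, 4:-B, 5:-C, 6:+C, 7:+B, 8:+C, 9:+C, 10:-C, 11:-B, 12:-C, 13:+B, 14:+C, 15:-B
No rule fires across all 15 points.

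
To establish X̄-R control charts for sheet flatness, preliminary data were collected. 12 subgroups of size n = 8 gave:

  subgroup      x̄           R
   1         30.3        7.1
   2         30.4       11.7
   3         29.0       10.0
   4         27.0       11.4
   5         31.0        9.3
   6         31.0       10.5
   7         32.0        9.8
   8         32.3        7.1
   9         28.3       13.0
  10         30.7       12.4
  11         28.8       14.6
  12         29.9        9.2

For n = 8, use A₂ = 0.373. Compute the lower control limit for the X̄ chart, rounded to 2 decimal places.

26.14

X̄̄ = (30.3 + 30.4 + 29.0 + 27.0 + 31.0 + 31.0 + 32.0 + 32.3 + 28.3 + 30.7 + 28.8 + 29.9) / 12 = 360.7000 / 12 = 30.0583
R̄ = (7.1 + 11.7 + 10.0 + 11.4 + 9.3 + 10.5 + 9.8 + 7.1 + 13.0 + 12.4 + 14.6 + 9.2) / 12 = 126.1000 / 12 = 10.5083
LCL = X̄̄ − A₂·R̄ = 30.0583 − 0.373 × 10.5083 = 26.1387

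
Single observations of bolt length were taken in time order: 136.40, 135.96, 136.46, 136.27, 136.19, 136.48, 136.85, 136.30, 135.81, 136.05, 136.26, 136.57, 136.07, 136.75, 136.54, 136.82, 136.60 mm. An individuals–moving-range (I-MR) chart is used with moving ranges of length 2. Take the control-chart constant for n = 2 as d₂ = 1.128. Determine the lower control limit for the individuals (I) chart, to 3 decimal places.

135.451

X̄ = (136.40 + 135.96 + 136.46 + 136.27 + 136.19 + 136.48 + 136.85 + 136.30 + 135.81 + 136.05 + 136.26 + 136.57 + 136.07 + 136.75 + 136.54 + 136.82 + 136.60) / 17 = 136.3753
Moving ranges: 0.44, 0.50, 0.19, 0.08, 0.29, 0.37, 0.55, 0.49, 0.24, 0.21, 0.31, 0.50, 0.68, 0.21, 0.28, 0.22; M̄R̄ = 5.5600 / 16 = 0.3475
LCL = X̄ − 3·M̄R̄/d₂ = 136.3753 − 3 × 0.3475 / 1.128 = 135.4511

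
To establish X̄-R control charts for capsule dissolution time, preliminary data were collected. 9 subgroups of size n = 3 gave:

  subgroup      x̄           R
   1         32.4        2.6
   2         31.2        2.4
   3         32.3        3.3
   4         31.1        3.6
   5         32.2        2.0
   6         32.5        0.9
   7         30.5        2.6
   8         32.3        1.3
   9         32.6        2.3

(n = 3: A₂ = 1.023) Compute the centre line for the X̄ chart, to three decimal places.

31.900

X̄̄ = (32.4 + 31.2 + 32.3 + 31.1 + 32.2 + 32.5 + 30.5 + 32.3 + 32.6) / 9 = 287.1000 / 9 = 31.9000
CL = X̄̄ = 31.9000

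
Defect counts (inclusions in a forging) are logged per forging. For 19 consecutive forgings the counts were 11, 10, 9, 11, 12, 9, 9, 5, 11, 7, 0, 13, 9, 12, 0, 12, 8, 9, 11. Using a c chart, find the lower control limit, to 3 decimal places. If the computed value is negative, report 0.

c̄ = (11 + 10 + 9 + 11 + 12 + 9 + 9 + 5 + 11 + 7 + 0 + 13 + 9 + 12 + 0 + 12 + 8 + 9 + 11) / 19 = 168 / 19 = 8.8421
LCL = c̄ − 3√c̄ = 8.8421 − 3 × 2.9736 = -0.0786 → 0 (cannot be negative)

0.000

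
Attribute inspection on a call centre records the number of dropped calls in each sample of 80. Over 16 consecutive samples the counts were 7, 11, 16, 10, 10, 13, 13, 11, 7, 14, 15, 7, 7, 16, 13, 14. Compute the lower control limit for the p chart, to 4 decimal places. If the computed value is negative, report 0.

p̄ = Σdᵢ / (k·n) = 184 / (16 × 80) = 0.14375
LCL = p̄ − 3·√(p̄(1−p̄)/n) = 0.14375 − 3 × 0.03922 = 0.02608

0.0261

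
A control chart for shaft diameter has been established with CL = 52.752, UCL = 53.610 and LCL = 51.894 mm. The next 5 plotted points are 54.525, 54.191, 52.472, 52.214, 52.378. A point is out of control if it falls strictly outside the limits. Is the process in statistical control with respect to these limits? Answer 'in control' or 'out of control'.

Compare each point to [51.894, 53.610]: sample 1 = 54.525 > UCL; sample 2 = 54.191 > UCL.

out of control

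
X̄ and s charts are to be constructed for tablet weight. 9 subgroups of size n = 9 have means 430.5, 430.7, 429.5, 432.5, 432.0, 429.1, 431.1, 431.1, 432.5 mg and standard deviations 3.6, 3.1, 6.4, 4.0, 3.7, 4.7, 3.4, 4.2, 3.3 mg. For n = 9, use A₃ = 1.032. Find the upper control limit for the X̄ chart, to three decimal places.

X̄̄ = (430.5 + 430.7 + 429.5 + 432.5 + 432.0 + 429.1 + 431.1 + 431.1 + 432.5) / 9 = 431.0000
s̄ = (3.6 + 3.1 + 6.4 + 4.0 + 3.7 + 4.7 + 3.4 + 4.2 + 3.3) / 9 = 4.0444
UCL = X̄̄ + A₃·s̄ = 431.0000 + 1.032 × 4.0444 = 435.1739

435.174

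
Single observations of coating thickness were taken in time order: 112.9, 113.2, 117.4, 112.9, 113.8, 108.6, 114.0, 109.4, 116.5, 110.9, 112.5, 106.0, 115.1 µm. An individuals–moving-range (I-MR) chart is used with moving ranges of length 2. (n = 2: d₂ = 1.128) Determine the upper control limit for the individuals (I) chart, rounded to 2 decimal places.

X̄ = (112.9 + 113.2 + 117.4 + 112.9 + 113.8 + 108.6 + 114.0 + 109.4 + 116.5 + 110.9 + 112.5 + 106.0 + 115.1) / 13 = 112.5538
Moving ranges: 0.3, 4.2, 4.5, 0.9, 5.2, 5.4, 4.6, 7.1, 5.6, 1.6, 6.5, 9.1; M̄R̄ = 55.0000 / 12 = 4.5833
UCL = X̄ + 3·M̄R̄/d₂ = 112.5538 + 3 × 4.5833 / 1.128 = 124.7436

124.74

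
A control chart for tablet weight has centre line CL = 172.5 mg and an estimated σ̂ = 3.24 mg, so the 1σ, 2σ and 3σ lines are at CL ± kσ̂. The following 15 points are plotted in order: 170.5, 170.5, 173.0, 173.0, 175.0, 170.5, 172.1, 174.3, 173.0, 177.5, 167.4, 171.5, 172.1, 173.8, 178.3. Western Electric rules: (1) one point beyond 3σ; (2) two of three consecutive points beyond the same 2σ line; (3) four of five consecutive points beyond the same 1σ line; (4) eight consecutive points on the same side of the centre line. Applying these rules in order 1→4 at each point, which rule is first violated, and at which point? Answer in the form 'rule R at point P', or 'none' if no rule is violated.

none

Zone of each point (C = within 1σ̂, B = 1σ̂–2σ̂, A = 2σ̂–3σ̂, * = beyond 3σ̂; sign = side of CL): 1:-C, 2:-C, 3:+C, 4:+C, 5:+C, 6:-C, 7:-C, 8:+C, 9:+C, 10:+B, 11:-B, 12:-C, 13:-C, 14:+C, 15:+B
No rule fires across all 15 points.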